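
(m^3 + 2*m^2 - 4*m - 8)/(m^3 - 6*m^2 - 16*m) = (m^2 - 4)/(m*(m - 8))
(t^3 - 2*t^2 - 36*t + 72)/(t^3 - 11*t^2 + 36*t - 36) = (t + 6)/(t - 3)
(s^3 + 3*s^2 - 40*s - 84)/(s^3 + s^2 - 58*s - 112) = (s - 6)/(s - 8)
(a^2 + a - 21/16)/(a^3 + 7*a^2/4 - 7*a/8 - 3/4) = (4*a + 7)/(2*(2*a^2 + 5*a + 2))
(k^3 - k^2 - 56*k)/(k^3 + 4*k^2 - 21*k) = (k - 8)/(k - 3)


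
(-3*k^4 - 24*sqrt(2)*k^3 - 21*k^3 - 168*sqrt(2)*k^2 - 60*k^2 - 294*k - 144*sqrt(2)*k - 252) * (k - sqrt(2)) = -3*k^5 - 21*sqrt(2)*k^4 - 21*k^4 - 147*sqrt(2)*k^3 - 12*k^3 - 84*sqrt(2)*k^2 + 42*k^2 + 36*k + 294*sqrt(2)*k + 252*sqrt(2)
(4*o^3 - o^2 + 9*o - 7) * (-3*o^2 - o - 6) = -12*o^5 - o^4 - 50*o^3 + 18*o^2 - 47*o + 42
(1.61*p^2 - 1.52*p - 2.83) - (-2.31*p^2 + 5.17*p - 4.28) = 3.92*p^2 - 6.69*p + 1.45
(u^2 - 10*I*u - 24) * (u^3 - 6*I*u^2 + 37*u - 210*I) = u^5 - 16*I*u^4 - 47*u^3 - 436*I*u^2 - 2988*u + 5040*I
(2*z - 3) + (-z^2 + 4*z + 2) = -z^2 + 6*z - 1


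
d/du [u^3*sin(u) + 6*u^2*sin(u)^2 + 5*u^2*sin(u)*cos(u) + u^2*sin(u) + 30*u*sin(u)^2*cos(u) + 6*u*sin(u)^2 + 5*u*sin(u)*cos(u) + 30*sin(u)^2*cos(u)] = u^3*cos(u) + 3*u^2*sin(u) + 6*u^2*sin(2*u) + u^2*cos(u) + 5*u^2*cos(2*u) - 11*u*sin(u)/2 + 11*u*sin(2*u) + 45*u*sin(3*u)/2 - u*cos(2*u) + 6*u - 15*sin(u)/2 + 5*sin(2*u)/2 + 45*sin(3*u)/2 + 15*cos(u)/2 - 3*cos(2*u) - 15*cos(3*u)/2 + 3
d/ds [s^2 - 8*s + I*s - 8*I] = 2*s - 8 + I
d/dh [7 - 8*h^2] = -16*h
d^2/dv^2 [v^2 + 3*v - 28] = 2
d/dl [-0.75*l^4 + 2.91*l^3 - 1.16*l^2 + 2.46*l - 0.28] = -3.0*l^3 + 8.73*l^2 - 2.32*l + 2.46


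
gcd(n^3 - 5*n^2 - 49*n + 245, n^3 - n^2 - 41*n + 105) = n^2 + 2*n - 35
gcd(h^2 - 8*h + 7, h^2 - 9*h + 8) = h - 1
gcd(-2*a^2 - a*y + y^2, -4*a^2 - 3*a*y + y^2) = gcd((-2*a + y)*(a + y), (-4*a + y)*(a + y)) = a + y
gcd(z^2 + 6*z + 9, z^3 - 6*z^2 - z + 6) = 1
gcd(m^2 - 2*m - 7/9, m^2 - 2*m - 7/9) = m^2 - 2*m - 7/9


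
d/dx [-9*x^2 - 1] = -18*x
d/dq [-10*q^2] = -20*q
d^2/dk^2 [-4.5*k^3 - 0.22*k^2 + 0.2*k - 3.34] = -27.0*k - 0.44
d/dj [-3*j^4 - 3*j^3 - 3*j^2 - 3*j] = -12*j^3 - 9*j^2 - 6*j - 3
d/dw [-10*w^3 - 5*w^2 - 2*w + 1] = -30*w^2 - 10*w - 2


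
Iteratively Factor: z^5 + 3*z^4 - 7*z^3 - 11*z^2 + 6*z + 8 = (z + 4)*(z^4 - z^3 - 3*z^2 + z + 2) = (z - 2)*(z + 4)*(z^3 + z^2 - z - 1) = (z - 2)*(z - 1)*(z + 4)*(z^2 + 2*z + 1) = (z - 2)*(z - 1)*(z + 1)*(z + 4)*(z + 1)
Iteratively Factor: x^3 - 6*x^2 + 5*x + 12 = (x + 1)*(x^2 - 7*x + 12) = (x - 4)*(x + 1)*(x - 3)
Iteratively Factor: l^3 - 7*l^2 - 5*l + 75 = (l + 3)*(l^2 - 10*l + 25) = (l - 5)*(l + 3)*(l - 5)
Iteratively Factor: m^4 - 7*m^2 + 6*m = (m - 1)*(m^3 + m^2 - 6*m) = (m - 1)*(m + 3)*(m^2 - 2*m) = m*(m - 1)*(m + 3)*(m - 2)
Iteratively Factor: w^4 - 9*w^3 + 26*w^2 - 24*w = (w - 3)*(w^3 - 6*w^2 + 8*w) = (w - 4)*(w - 3)*(w^2 - 2*w) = (w - 4)*(w - 3)*(w - 2)*(w)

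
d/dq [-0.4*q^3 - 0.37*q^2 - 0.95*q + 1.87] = -1.2*q^2 - 0.74*q - 0.95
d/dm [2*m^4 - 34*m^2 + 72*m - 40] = 8*m^3 - 68*m + 72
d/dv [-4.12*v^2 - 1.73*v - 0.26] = -8.24*v - 1.73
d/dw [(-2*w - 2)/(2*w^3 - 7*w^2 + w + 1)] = 2*w*(4*w^2 - w - 14)/(4*w^6 - 28*w^5 + 53*w^4 - 10*w^3 - 13*w^2 + 2*w + 1)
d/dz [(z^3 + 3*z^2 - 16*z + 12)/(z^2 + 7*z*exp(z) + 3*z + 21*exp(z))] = ((3*z^2 + 6*z - 16)*(z^2 + 7*z*exp(z) + 3*z + 21*exp(z)) - (z^3 + 3*z^2 - 16*z + 12)*(7*z*exp(z) + 2*z + 28*exp(z) + 3))/(z^2 + 7*z*exp(z) + 3*z + 21*exp(z))^2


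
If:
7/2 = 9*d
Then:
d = 7/18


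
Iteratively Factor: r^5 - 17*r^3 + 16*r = (r + 1)*(r^4 - r^3 - 16*r^2 + 16*r) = r*(r + 1)*(r^3 - r^2 - 16*r + 16) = r*(r - 4)*(r + 1)*(r^2 + 3*r - 4) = r*(r - 4)*(r + 1)*(r + 4)*(r - 1)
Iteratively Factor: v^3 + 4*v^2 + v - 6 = (v - 1)*(v^2 + 5*v + 6) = (v - 1)*(v + 3)*(v + 2)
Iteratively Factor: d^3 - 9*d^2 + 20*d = (d - 5)*(d^2 - 4*d) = (d - 5)*(d - 4)*(d)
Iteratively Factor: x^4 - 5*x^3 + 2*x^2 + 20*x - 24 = (x - 3)*(x^3 - 2*x^2 - 4*x + 8) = (x - 3)*(x + 2)*(x^2 - 4*x + 4) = (x - 3)*(x - 2)*(x + 2)*(x - 2)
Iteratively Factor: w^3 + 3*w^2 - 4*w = (w - 1)*(w^2 + 4*w) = (w - 1)*(w + 4)*(w)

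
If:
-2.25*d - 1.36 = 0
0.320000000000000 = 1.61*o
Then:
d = -0.60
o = 0.20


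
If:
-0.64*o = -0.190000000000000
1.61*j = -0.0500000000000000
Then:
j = -0.03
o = 0.30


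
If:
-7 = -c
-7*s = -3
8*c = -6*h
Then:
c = 7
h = -28/3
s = 3/7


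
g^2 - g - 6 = (g - 3)*(g + 2)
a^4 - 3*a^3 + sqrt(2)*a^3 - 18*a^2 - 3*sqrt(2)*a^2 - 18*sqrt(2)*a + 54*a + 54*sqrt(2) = (a - 3)*(a - 3*sqrt(2))*(a + sqrt(2))*(a + 3*sqrt(2))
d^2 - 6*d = d*(d - 6)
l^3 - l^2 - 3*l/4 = l*(l - 3/2)*(l + 1/2)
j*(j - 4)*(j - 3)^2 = j^4 - 10*j^3 + 33*j^2 - 36*j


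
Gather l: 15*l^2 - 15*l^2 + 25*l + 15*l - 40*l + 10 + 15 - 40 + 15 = 0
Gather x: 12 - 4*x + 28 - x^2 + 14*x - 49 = -x^2 + 10*x - 9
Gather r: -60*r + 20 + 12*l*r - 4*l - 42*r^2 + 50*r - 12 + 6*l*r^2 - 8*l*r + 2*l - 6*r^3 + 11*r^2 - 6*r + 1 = -2*l - 6*r^3 + r^2*(6*l - 31) + r*(4*l - 16) + 9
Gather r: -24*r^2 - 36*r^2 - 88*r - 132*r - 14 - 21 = -60*r^2 - 220*r - 35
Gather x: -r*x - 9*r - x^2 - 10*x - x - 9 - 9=-9*r - x^2 + x*(-r - 11) - 18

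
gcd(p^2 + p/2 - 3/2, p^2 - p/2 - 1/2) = p - 1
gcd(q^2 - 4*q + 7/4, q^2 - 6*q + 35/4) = q - 7/2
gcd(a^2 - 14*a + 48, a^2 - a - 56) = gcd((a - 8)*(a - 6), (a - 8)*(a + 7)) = a - 8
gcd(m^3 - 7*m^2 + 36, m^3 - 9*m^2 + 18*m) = m^2 - 9*m + 18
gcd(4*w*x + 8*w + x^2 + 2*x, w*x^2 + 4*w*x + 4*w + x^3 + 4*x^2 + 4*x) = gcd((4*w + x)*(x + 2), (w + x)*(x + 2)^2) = x + 2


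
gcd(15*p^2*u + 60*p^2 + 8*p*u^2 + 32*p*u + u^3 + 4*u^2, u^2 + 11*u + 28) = u + 4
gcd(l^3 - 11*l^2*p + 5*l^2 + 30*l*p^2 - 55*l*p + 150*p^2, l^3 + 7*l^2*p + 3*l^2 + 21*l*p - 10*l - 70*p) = l + 5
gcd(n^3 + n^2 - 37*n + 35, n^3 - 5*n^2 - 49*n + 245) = n^2 + 2*n - 35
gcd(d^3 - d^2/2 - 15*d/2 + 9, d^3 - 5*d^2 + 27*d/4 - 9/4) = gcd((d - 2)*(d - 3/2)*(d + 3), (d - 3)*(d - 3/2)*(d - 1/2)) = d - 3/2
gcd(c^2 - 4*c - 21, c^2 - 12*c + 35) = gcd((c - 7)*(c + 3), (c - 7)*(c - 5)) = c - 7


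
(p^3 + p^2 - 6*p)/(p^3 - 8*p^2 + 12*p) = (p + 3)/(p - 6)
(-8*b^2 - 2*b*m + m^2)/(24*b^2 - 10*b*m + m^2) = (-2*b - m)/(6*b - m)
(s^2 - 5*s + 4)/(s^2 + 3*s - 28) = (s - 1)/(s + 7)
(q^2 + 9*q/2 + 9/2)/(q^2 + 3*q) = (q + 3/2)/q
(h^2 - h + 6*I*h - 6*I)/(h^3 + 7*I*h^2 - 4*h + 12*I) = (h - 1)/(h^2 + I*h + 2)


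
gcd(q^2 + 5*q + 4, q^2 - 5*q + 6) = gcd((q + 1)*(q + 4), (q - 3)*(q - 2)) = 1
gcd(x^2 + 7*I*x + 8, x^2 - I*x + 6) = 1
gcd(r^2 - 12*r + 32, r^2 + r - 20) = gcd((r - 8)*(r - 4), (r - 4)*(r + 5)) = r - 4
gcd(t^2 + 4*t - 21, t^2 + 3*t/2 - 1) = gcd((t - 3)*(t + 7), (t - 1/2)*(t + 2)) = 1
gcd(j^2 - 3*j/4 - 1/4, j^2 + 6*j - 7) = j - 1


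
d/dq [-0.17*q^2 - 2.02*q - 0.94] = -0.34*q - 2.02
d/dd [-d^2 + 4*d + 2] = 4 - 2*d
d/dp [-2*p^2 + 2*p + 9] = 2 - 4*p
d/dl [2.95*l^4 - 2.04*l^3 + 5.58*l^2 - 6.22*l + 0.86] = 11.8*l^3 - 6.12*l^2 + 11.16*l - 6.22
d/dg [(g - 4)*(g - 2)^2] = (g - 2)*(3*g - 10)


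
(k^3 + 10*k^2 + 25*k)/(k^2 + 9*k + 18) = k*(k^2 + 10*k + 25)/(k^2 + 9*k + 18)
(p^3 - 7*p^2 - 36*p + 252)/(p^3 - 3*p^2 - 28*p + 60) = (p^2 - p - 42)/(p^2 + 3*p - 10)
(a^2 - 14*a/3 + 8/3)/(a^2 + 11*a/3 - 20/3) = (3*a^2 - 14*a + 8)/(3*a^2 + 11*a - 20)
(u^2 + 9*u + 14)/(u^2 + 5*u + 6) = (u + 7)/(u + 3)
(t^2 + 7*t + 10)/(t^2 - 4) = (t + 5)/(t - 2)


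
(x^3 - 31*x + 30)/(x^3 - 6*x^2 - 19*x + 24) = (x^2 + x - 30)/(x^2 - 5*x - 24)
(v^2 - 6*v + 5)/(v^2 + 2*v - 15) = (v^2 - 6*v + 5)/(v^2 + 2*v - 15)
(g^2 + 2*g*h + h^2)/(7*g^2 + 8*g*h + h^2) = (g + h)/(7*g + h)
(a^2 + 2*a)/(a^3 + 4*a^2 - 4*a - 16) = a/(a^2 + 2*a - 8)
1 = 1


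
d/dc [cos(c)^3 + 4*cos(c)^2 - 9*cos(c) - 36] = (-3*cos(c)^2 - 8*cos(c) + 9)*sin(c)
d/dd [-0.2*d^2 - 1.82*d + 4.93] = -0.4*d - 1.82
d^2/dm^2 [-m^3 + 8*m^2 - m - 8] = 16 - 6*m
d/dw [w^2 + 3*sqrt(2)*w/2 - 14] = 2*w + 3*sqrt(2)/2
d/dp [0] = 0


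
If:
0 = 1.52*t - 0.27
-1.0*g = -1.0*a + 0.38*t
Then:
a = g + 0.0675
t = 0.18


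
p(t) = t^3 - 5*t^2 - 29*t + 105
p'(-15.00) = 796.00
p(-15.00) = -3960.00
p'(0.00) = -29.00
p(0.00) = 105.00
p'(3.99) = -21.14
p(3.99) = -26.79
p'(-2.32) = 10.35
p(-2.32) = 132.88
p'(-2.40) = 12.28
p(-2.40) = 131.98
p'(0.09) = -29.88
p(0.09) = 102.35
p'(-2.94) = 26.33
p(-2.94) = 121.63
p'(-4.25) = 67.69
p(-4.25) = 61.17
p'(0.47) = -33.04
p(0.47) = 90.37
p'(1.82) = -37.26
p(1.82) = 41.69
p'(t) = 3*t^2 - 10*t - 29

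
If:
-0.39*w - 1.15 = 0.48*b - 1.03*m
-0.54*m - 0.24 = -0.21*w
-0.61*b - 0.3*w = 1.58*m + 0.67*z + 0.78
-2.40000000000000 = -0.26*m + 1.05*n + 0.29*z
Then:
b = -0.0158793518530068*z - 3.30295508126785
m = 0.37932066810533 - 0.280813801190016*z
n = -0.345725322199432*z - 2.19178726313582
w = 2.11825314655656 - 0.722092631631469*z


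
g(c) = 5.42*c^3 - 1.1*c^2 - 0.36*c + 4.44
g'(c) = 16.26*c^2 - 2.2*c - 0.36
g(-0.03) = 4.45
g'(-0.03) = -0.28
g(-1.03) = -2.28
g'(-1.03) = 19.16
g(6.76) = 1626.06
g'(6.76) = 727.81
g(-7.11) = -1996.69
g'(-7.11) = 837.26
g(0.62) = 5.09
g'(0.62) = 4.53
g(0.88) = 6.96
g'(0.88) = 10.30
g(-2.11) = -50.61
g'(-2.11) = 76.67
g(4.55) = 490.57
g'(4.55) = 326.25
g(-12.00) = -9515.40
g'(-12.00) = 2367.48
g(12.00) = 9207.48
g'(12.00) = 2314.68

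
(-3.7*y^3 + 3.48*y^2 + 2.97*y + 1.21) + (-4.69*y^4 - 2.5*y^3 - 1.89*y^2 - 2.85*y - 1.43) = -4.69*y^4 - 6.2*y^3 + 1.59*y^2 + 0.12*y - 0.22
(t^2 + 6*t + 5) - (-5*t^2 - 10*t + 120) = 6*t^2 + 16*t - 115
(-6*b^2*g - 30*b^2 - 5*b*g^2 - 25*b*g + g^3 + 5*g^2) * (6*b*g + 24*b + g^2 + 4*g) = -36*b^3*g^2 - 324*b^3*g - 720*b^3 - 36*b^2*g^3 - 324*b^2*g^2 - 720*b^2*g + b*g^4 + 9*b*g^3 + 20*b*g^2 + g^5 + 9*g^4 + 20*g^3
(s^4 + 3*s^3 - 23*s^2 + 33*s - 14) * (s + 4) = s^5 + 7*s^4 - 11*s^3 - 59*s^2 + 118*s - 56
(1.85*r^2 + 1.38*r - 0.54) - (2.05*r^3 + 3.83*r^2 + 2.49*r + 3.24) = -2.05*r^3 - 1.98*r^2 - 1.11*r - 3.78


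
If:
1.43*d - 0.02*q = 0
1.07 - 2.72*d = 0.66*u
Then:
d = 0.393382352941176 - 0.242647058823529*u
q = 28.1268382352941 - 17.3492647058824*u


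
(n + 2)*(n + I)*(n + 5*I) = n^3 + 2*n^2 + 6*I*n^2 - 5*n + 12*I*n - 10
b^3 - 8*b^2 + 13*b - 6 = (b - 6)*(b - 1)^2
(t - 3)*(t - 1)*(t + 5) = t^3 + t^2 - 17*t + 15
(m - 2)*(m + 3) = m^2 + m - 6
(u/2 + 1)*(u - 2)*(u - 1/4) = u^3/2 - u^2/8 - 2*u + 1/2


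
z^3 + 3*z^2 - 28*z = z*(z - 4)*(z + 7)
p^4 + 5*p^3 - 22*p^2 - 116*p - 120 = (p - 5)*(p + 2)^2*(p + 6)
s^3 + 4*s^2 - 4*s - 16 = (s - 2)*(s + 2)*(s + 4)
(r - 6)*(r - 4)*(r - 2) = r^3 - 12*r^2 + 44*r - 48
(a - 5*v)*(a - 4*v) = a^2 - 9*a*v + 20*v^2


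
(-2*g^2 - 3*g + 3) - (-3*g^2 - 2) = g^2 - 3*g + 5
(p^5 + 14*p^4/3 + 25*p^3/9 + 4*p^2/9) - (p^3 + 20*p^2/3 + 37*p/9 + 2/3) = p^5 + 14*p^4/3 + 16*p^3/9 - 56*p^2/9 - 37*p/9 - 2/3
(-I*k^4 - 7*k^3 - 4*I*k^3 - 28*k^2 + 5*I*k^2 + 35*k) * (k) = -I*k^5 - 7*k^4 - 4*I*k^4 - 28*k^3 + 5*I*k^3 + 35*k^2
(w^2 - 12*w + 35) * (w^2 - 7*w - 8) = w^4 - 19*w^3 + 111*w^2 - 149*w - 280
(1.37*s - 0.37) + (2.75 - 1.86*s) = 2.38 - 0.49*s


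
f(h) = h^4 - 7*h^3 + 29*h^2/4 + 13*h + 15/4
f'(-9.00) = -4734.50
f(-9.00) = 12138.00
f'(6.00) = 208.00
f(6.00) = 126.75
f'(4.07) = -6.17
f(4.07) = -20.78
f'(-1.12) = -35.20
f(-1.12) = 9.69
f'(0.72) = 14.05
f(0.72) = 14.52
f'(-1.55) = -74.82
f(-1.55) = 32.86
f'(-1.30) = -50.13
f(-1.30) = 17.34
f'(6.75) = 384.25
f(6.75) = 344.94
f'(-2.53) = -222.88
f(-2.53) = 171.60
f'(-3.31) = -410.13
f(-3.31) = 414.04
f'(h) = 4*h^3 - 21*h^2 + 29*h/2 + 13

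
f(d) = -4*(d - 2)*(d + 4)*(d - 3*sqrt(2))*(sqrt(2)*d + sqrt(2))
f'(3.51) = -73.72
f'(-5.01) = 2214.48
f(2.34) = 77.49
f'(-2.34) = -189.16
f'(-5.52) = 3180.09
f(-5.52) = -2853.27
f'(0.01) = -96.62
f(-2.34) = 359.48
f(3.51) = 211.96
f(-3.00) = 409.71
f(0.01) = -192.98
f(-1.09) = 24.41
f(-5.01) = -1486.02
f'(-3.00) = 66.34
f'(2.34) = 222.61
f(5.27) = -1104.57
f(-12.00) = -113198.93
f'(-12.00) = 39495.56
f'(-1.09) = -275.34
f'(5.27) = -1708.26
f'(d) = -4*sqrt(2)*(d - 2)*(d + 4)*(d - 3*sqrt(2)) - 4*(d - 2)*(d + 4)*(sqrt(2)*d + sqrt(2)) - 4*(d - 2)*(d - 3*sqrt(2))*(sqrt(2)*d + sqrt(2)) - 4*(d + 4)*(d - 3*sqrt(2))*(sqrt(2)*d + sqrt(2)) = -16*sqrt(2)*d^3 - 36*sqrt(2)*d^2 + 72*d^2 + 48*sqrt(2)*d + 144*d - 144 + 32*sqrt(2)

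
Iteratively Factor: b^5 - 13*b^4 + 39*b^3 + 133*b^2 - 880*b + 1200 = (b - 5)*(b^4 - 8*b^3 - b^2 + 128*b - 240) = (b - 5)*(b + 4)*(b^3 - 12*b^2 + 47*b - 60) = (b - 5)^2*(b + 4)*(b^2 - 7*b + 12) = (b - 5)^2*(b - 3)*(b + 4)*(b - 4)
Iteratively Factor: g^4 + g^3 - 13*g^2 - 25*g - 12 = (g + 1)*(g^3 - 13*g - 12) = (g + 1)^2*(g^2 - g - 12) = (g + 1)^2*(g + 3)*(g - 4)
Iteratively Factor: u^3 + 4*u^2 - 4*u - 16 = (u - 2)*(u^2 + 6*u + 8) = (u - 2)*(u + 4)*(u + 2)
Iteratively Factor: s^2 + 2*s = (s)*(s + 2)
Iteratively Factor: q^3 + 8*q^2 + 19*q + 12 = (q + 3)*(q^2 + 5*q + 4) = (q + 1)*(q + 3)*(q + 4)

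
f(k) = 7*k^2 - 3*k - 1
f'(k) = 14*k - 3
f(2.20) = 26.28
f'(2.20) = 27.80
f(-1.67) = 23.53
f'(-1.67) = -26.38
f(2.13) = 24.37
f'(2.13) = 26.82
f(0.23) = -1.32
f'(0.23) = 0.22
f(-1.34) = 15.59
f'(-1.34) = -21.76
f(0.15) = -1.29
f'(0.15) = -0.90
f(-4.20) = 135.08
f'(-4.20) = -61.80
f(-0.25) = 0.19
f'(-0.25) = -6.50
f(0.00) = -1.00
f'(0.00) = -3.00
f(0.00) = -1.00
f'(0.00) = -3.00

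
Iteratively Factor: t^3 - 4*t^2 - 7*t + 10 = (t + 2)*(t^2 - 6*t + 5) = (t - 1)*(t + 2)*(t - 5)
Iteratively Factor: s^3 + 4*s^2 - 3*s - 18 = (s + 3)*(s^2 + s - 6) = (s + 3)^2*(s - 2)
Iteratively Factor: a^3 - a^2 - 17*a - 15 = (a + 1)*(a^2 - 2*a - 15) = (a - 5)*(a + 1)*(a + 3)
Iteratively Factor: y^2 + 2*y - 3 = (y + 3)*(y - 1)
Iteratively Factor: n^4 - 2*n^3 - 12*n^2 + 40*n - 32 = (n - 2)*(n^3 - 12*n + 16) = (n - 2)*(n + 4)*(n^2 - 4*n + 4) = (n - 2)^2*(n + 4)*(n - 2)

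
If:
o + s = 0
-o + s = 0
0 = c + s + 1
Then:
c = -1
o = 0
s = 0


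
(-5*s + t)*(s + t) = -5*s^2 - 4*s*t + t^2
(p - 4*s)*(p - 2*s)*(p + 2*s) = p^3 - 4*p^2*s - 4*p*s^2 + 16*s^3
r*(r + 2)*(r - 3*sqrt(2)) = r^3 - 3*sqrt(2)*r^2 + 2*r^2 - 6*sqrt(2)*r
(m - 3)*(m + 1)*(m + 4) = m^3 + 2*m^2 - 11*m - 12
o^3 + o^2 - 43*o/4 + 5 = (o - 5/2)*(o - 1/2)*(o + 4)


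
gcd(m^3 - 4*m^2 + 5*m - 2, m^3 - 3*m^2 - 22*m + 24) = m - 1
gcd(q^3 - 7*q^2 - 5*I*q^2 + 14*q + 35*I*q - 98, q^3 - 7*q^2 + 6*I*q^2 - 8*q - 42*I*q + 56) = q^2 + q*(-7 + 2*I) - 14*I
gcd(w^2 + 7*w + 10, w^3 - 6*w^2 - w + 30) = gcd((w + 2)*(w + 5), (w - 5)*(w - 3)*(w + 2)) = w + 2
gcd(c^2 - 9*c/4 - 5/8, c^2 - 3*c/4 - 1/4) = c + 1/4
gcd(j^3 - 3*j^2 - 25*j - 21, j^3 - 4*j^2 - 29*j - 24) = j^2 + 4*j + 3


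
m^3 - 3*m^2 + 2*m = m*(m - 2)*(m - 1)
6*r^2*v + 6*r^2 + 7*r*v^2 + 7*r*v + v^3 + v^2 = (r + v)*(6*r + v)*(v + 1)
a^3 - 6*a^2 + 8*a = a*(a - 4)*(a - 2)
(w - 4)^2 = w^2 - 8*w + 16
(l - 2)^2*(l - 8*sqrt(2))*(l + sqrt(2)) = l^4 - 7*sqrt(2)*l^3 - 4*l^3 - 12*l^2 + 28*sqrt(2)*l^2 - 28*sqrt(2)*l + 64*l - 64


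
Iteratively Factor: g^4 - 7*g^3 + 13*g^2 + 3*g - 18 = (g - 3)*(g^3 - 4*g^2 + g + 6) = (g - 3)*(g - 2)*(g^2 - 2*g - 3) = (g - 3)*(g - 2)*(g + 1)*(g - 3)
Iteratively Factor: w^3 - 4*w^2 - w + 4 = (w - 4)*(w^2 - 1) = (w - 4)*(w - 1)*(w + 1)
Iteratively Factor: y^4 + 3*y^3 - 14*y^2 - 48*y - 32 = (y + 1)*(y^3 + 2*y^2 - 16*y - 32) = (y + 1)*(y + 4)*(y^2 - 2*y - 8) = (y + 1)*(y + 2)*(y + 4)*(y - 4)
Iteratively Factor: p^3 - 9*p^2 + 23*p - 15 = (p - 1)*(p^2 - 8*p + 15) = (p - 5)*(p - 1)*(p - 3)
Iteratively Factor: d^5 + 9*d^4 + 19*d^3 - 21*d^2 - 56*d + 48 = (d - 1)*(d^4 + 10*d^3 + 29*d^2 + 8*d - 48) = (d - 1)^2*(d^3 + 11*d^2 + 40*d + 48) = (d - 1)^2*(d + 4)*(d^2 + 7*d + 12) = (d - 1)^2*(d + 3)*(d + 4)*(d + 4)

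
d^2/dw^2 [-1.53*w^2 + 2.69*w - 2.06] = -3.06000000000000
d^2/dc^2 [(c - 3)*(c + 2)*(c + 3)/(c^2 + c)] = 4*(-5*c^3 - 27*c^2 - 27*c - 9)/(c^3*(c^3 + 3*c^2 + 3*c + 1))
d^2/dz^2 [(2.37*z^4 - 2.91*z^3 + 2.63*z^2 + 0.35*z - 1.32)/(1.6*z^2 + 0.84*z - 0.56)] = (12.1344*z^6 + 19.11168*z^5 - 2.70748800000001*z^4 - 32.43632*z^3 + 10.995648*z^2 - 14.238336*z - 2.249408)/(4.096*z^6 + 6.4512*z^5 - 0.913920000000001*z^4 - 3.923136*z^3 + 0.319872*z^2 + 0.790272*z - 0.175616)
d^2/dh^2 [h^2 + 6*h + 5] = 2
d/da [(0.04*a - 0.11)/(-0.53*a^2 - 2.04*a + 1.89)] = (0.0212*a^2 - 0.1166*a - 0.1488)/(0.2809*a^4 + 2.1624*a^3 + 2.1582*a^2 - 7.7112*a + 3.5721)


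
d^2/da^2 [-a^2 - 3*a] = -2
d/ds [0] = 0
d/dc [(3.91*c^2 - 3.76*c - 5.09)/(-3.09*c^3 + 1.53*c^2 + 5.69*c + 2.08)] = (12.0819*c^4 - 23.2368*c^3 - 19.1836*c^2 + 31.841*c + 21.1413)/(9.5481*c^6 - 9.4554*c^5 - 32.8233*c^4 + 4.557*c^3 + 38.7409*c^2 + 23.6704*c + 4.3264)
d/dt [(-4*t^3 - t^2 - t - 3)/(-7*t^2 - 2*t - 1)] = (28*t^4 + 16*t^3 + 7*t^2 - 40*t - 5)/(49*t^4 + 28*t^3 + 18*t^2 + 4*t + 1)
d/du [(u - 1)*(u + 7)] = 2*u + 6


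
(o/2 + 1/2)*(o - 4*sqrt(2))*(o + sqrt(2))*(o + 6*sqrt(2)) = o^4/2 + o^3/2 + 3*sqrt(2)*o^3/2 - 22*o^2 + 3*sqrt(2)*o^2/2 - 24*sqrt(2)*o - 22*o - 24*sqrt(2)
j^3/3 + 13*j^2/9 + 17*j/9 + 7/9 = (j/3 + 1/3)*(j + 1)*(j + 7/3)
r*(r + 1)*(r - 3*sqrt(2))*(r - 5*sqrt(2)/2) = r^4 - 11*sqrt(2)*r^3/2 + r^3 - 11*sqrt(2)*r^2/2 + 15*r^2 + 15*r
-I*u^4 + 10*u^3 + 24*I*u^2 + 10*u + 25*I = (u - I)*(u + 5*I)^2*(-I*u + 1)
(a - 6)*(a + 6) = a^2 - 36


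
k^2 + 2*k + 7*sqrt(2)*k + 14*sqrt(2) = (k + 2)*(k + 7*sqrt(2))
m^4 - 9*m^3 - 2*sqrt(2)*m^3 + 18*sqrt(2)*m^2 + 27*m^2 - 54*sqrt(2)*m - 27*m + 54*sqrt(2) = (m - 3)^3*(m - 2*sqrt(2))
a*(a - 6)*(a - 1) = a^3 - 7*a^2 + 6*a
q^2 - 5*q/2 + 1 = (q - 2)*(q - 1/2)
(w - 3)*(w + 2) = w^2 - w - 6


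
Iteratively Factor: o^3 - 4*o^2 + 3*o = (o - 1)*(o^2 - 3*o) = (o - 3)*(o - 1)*(o)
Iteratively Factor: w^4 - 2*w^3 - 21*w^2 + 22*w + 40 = (w - 5)*(w^3 + 3*w^2 - 6*w - 8) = (w - 5)*(w - 2)*(w^2 + 5*w + 4) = (w - 5)*(w - 2)*(w + 4)*(w + 1)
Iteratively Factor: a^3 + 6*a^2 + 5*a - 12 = (a + 4)*(a^2 + 2*a - 3) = (a + 3)*(a + 4)*(a - 1)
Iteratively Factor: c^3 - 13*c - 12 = (c + 3)*(c^2 - 3*c - 4) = (c + 1)*(c + 3)*(c - 4)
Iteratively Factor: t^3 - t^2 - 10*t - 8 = (t + 2)*(t^2 - 3*t - 4) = (t + 1)*(t + 2)*(t - 4)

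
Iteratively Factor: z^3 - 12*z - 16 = (z + 2)*(z^2 - 2*z - 8) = (z - 4)*(z + 2)*(z + 2)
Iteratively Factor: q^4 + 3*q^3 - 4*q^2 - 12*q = (q + 3)*(q^3 - 4*q) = (q + 2)*(q + 3)*(q^2 - 2*q) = (q - 2)*(q + 2)*(q + 3)*(q)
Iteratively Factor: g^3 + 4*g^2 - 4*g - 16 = (g + 4)*(g^2 - 4) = (g - 2)*(g + 4)*(g + 2)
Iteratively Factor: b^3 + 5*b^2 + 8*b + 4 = (b + 2)*(b^2 + 3*b + 2) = (b + 1)*(b + 2)*(b + 2)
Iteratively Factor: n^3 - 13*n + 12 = (n - 1)*(n^2 + n - 12) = (n - 3)*(n - 1)*(n + 4)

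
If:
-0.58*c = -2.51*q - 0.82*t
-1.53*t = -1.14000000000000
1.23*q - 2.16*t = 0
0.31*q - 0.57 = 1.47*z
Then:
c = 6.72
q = 1.31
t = 0.75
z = -0.11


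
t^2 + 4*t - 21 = (t - 3)*(t + 7)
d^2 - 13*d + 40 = (d - 8)*(d - 5)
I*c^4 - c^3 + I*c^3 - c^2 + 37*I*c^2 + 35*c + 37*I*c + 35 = (c - 5*I)*(c - I)*(c + 7*I)*(I*c + I)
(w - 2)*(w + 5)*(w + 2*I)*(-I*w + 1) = -I*w^4 + 3*w^3 - 3*I*w^3 + 9*w^2 + 12*I*w^2 - 30*w + 6*I*w - 20*I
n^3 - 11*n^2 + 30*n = n*(n - 6)*(n - 5)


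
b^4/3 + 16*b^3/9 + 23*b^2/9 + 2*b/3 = b*(b/3 + 1)*(b + 1/3)*(b + 2)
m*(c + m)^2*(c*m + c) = c^3*m^2 + c^3*m + 2*c^2*m^3 + 2*c^2*m^2 + c*m^4 + c*m^3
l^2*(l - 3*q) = l^3 - 3*l^2*q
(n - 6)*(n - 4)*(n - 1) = n^3 - 11*n^2 + 34*n - 24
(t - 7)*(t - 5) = t^2 - 12*t + 35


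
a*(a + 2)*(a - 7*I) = a^3 + 2*a^2 - 7*I*a^2 - 14*I*a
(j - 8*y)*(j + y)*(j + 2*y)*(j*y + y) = j^4*y - 5*j^3*y^2 + j^3*y - 22*j^2*y^3 - 5*j^2*y^2 - 16*j*y^4 - 22*j*y^3 - 16*y^4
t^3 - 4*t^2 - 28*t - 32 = (t - 8)*(t + 2)^2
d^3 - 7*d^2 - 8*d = d*(d - 8)*(d + 1)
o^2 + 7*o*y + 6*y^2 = (o + y)*(o + 6*y)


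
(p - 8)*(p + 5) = p^2 - 3*p - 40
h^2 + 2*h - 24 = (h - 4)*(h + 6)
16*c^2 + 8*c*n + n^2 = (4*c + n)^2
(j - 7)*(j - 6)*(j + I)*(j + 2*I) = j^4 - 13*j^3 + 3*I*j^3 + 40*j^2 - 39*I*j^2 + 26*j + 126*I*j - 84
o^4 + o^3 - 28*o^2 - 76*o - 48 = (o - 6)*(o + 1)*(o + 2)*(o + 4)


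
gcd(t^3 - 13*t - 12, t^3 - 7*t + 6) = t + 3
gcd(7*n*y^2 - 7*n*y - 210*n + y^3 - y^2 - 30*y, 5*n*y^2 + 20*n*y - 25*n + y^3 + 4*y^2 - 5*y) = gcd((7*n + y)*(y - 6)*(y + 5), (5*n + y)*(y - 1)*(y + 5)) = y + 5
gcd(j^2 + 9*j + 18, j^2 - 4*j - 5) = 1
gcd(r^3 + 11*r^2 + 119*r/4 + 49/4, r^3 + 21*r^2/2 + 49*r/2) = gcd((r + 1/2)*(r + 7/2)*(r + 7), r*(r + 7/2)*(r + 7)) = r^2 + 21*r/2 + 49/2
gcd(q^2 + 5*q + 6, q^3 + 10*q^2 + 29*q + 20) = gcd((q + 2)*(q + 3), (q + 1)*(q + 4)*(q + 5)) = 1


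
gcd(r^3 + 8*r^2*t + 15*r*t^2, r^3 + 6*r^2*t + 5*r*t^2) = r^2 + 5*r*t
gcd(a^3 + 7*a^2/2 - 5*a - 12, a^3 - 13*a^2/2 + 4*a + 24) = a + 3/2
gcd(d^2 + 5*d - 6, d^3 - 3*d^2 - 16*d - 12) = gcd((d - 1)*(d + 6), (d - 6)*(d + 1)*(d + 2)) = 1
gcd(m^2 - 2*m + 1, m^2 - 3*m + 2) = m - 1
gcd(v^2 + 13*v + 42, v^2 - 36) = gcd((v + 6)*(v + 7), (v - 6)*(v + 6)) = v + 6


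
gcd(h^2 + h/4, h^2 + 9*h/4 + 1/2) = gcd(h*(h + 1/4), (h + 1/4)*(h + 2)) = h + 1/4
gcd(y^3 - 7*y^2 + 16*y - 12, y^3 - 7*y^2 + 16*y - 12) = y^3 - 7*y^2 + 16*y - 12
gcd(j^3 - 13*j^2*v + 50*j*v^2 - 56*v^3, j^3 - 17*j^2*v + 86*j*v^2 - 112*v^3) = j^2 - 9*j*v + 14*v^2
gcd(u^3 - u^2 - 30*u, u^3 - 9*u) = u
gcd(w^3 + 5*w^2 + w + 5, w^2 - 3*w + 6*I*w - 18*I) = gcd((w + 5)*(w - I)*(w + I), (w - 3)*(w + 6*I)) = 1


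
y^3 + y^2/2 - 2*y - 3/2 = (y - 3/2)*(y + 1)^2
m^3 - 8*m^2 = m^2*(m - 8)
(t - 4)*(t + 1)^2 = t^3 - 2*t^2 - 7*t - 4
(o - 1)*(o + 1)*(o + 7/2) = o^3 + 7*o^2/2 - o - 7/2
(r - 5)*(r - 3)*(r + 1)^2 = r^4 - 6*r^3 + 22*r + 15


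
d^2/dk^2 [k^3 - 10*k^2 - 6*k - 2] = 6*k - 20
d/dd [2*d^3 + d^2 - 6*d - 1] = 6*d^2 + 2*d - 6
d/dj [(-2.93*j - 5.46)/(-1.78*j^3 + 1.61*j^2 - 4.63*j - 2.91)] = (-10.4308*j^3 - 24.4391*j^2 + 17.5812*j - 16.7535)/(3.1684*j^6 - 5.7316*j^5 + 19.0749*j^4 - 4.549*j^3 + 12.0667*j^2 + 26.9466*j + 8.4681)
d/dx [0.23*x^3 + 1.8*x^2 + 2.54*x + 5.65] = 0.69*x^2 + 3.6*x + 2.54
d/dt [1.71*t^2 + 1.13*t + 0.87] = 3.42*t + 1.13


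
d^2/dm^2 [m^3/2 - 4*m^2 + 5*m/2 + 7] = 3*m - 8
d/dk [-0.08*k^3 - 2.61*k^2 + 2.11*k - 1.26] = -0.24*k^2 - 5.22*k + 2.11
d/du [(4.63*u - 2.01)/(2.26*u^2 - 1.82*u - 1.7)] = (-10.4638*u^2 + 9.0852*u - 11.5292)/(5.1076*u^4 - 8.2264*u^3 - 4.3716*u^2 + 6.188*u + 2.89)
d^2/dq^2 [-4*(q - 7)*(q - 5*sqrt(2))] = -8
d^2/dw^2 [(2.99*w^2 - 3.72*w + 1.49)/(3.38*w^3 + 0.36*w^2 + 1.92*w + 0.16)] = (68.3179120000001*w^6 - 254.992608*w^5 + 60.6858720000001*w^4 + 49.555648*w^3 + 82.283616*w^2 + 2.630208*w + 13.25248)/(38.614472*w^9 + 12.338352*w^8 + 67.118688*w^7 + 19.547904*w^6 + 39.29472*w^5 + 10.273536*w^4 + 8.001024*w^3 + 1.79712*w^2 + 0.147456*w + 0.004096)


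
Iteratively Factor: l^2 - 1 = (l + 1)*(l - 1)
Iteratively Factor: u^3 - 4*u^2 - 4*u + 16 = (u - 4)*(u^2 - 4) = (u - 4)*(u + 2)*(u - 2)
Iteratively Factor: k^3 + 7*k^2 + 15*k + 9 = (k + 1)*(k^2 + 6*k + 9) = (k + 1)*(k + 3)*(k + 3)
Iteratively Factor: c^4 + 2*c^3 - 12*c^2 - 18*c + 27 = (c - 1)*(c^3 + 3*c^2 - 9*c - 27) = (c - 1)*(c + 3)*(c^2 - 9) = (c - 1)*(c + 3)^2*(c - 3)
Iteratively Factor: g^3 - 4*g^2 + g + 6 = (g + 1)*(g^2 - 5*g + 6) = (g - 3)*(g + 1)*(g - 2)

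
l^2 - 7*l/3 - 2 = (l - 3)*(l + 2/3)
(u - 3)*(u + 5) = u^2 + 2*u - 15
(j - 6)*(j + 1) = j^2 - 5*j - 6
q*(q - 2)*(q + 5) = q^3 + 3*q^2 - 10*q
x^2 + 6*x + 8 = (x + 2)*(x + 4)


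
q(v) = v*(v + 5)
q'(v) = 2*v + 5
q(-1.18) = -4.51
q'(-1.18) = 2.64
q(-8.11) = 25.22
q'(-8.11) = -11.22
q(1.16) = 7.15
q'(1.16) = 7.32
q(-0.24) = -1.14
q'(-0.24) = 4.52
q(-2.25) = -6.19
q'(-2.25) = 0.50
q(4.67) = 45.16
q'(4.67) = 14.34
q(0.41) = 2.22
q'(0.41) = 5.82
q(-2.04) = -6.04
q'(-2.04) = 0.92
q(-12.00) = 84.00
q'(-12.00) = -19.00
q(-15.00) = 150.00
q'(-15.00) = -25.00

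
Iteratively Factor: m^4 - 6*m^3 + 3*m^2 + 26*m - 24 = (m + 2)*(m^3 - 8*m^2 + 19*m - 12) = (m - 3)*(m + 2)*(m^2 - 5*m + 4) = (m - 4)*(m - 3)*(m + 2)*(m - 1)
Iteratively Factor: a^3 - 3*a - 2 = (a + 1)*(a^2 - a - 2) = (a - 2)*(a + 1)*(a + 1)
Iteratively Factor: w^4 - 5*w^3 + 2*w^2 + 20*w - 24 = (w + 2)*(w^3 - 7*w^2 + 16*w - 12) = (w - 3)*(w + 2)*(w^2 - 4*w + 4) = (w - 3)*(w - 2)*(w + 2)*(w - 2)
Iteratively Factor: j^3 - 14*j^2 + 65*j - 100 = (j - 4)*(j^2 - 10*j + 25) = (j - 5)*(j - 4)*(j - 5)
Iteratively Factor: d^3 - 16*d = (d - 4)*(d^2 + 4*d) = (d - 4)*(d + 4)*(d)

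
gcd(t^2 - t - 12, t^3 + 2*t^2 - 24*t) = t - 4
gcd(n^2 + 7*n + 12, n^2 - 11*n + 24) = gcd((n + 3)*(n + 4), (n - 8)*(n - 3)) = 1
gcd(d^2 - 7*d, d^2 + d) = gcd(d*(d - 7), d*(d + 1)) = d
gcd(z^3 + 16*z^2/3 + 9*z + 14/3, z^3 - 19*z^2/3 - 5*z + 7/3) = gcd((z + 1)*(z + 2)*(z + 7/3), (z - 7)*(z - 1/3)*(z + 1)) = z + 1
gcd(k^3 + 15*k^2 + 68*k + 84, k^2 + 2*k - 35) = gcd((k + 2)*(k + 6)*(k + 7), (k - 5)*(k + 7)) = k + 7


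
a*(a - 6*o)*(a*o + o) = a^3*o - 6*a^2*o^2 + a^2*o - 6*a*o^2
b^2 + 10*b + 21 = (b + 3)*(b + 7)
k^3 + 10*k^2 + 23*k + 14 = (k + 1)*(k + 2)*(k + 7)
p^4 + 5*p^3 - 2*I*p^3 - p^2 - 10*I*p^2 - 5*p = p*(p + 5)*(p - I)^2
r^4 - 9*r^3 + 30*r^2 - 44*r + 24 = (r - 3)*(r - 2)^3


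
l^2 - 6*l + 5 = (l - 5)*(l - 1)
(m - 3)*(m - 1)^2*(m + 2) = m^4 - 3*m^3 - 3*m^2 + 11*m - 6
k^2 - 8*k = k*(k - 8)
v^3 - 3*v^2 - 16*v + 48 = (v - 4)*(v - 3)*(v + 4)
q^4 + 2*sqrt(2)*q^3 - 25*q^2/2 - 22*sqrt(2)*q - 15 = (q - 5*sqrt(2)/2)*(q + sqrt(2)/2)*(q + sqrt(2))*(q + 3*sqrt(2))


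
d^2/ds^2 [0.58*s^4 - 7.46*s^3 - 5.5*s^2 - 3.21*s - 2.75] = 6.96*s^2 - 44.76*s - 11.0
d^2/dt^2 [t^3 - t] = 6*t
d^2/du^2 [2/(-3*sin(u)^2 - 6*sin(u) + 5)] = 12*(6*sin(u)^4 + 9*sin(u)^3 + 7*sin(u)^2 - 13*sin(u) - 17)/(3*sin(u)^2 + 6*sin(u) - 5)^3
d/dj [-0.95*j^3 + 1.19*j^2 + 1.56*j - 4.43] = -2.85*j^2 + 2.38*j + 1.56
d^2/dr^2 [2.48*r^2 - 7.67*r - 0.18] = 4.96000000000000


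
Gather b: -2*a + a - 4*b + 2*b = -a - 2*b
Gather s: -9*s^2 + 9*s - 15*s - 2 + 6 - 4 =-9*s^2 - 6*s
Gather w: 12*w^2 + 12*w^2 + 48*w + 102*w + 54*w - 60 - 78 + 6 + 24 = 24*w^2 + 204*w - 108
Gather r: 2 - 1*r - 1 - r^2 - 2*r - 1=-r^2 - 3*r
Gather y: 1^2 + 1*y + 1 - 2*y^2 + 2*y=-2*y^2 + 3*y + 2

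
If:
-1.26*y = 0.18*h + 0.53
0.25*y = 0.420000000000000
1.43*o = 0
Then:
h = -14.70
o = 0.00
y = 1.68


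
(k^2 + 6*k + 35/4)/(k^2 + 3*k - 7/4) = (2*k + 5)/(2*k - 1)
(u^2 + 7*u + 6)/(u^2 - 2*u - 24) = (u^2 + 7*u + 6)/(u^2 - 2*u - 24)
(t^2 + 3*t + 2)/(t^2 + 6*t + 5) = (t + 2)/(t + 5)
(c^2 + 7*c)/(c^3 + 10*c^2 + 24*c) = (c + 7)/(c^2 + 10*c + 24)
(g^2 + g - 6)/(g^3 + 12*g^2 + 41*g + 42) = (g - 2)/(g^2 + 9*g + 14)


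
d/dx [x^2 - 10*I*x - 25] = 2*x - 10*I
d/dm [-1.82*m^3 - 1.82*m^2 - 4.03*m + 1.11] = -5.46*m^2 - 3.64*m - 4.03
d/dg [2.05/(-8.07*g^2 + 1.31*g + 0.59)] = (33.087*g - 2.6855)/(-8.07*g^2 + 1.31*g + 0.59)^2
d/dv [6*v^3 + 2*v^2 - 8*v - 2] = 18*v^2 + 4*v - 8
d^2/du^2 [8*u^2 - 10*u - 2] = 16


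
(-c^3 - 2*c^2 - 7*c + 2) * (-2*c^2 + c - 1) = 2*c^5 + 3*c^4 + 13*c^3 - 9*c^2 + 9*c - 2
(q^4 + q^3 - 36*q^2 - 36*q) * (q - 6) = q^5 - 5*q^4 - 42*q^3 + 180*q^2 + 216*q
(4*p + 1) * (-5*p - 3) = -20*p^2 - 17*p - 3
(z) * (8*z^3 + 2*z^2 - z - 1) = 8*z^4 + 2*z^3 - z^2 - z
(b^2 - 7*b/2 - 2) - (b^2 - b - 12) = 10 - 5*b/2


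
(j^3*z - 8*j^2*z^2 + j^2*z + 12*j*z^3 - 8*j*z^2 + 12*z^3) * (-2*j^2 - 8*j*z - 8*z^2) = -2*j^5*z + 8*j^4*z^2 - 2*j^4*z + 32*j^3*z^3 + 8*j^3*z^2 - 32*j^2*z^4 + 32*j^2*z^3 - 96*j*z^5 - 32*j*z^4 - 96*z^5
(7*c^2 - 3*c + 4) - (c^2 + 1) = 6*c^2 - 3*c + 3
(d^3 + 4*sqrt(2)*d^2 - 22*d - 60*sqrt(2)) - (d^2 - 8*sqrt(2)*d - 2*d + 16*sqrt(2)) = d^3 - d^2 + 4*sqrt(2)*d^2 - 20*d + 8*sqrt(2)*d - 76*sqrt(2)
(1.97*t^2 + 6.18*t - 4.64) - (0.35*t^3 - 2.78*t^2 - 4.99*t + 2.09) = -0.35*t^3 + 4.75*t^2 + 11.17*t - 6.73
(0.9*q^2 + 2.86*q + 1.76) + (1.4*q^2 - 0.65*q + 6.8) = 2.3*q^2 + 2.21*q + 8.56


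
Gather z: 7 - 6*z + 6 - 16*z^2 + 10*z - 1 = -16*z^2 + 4*z + 12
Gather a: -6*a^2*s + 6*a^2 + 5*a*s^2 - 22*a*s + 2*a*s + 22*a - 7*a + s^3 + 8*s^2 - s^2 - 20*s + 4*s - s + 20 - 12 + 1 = a^2*(6 - 6*s) + a*(5*s^2 - 20*s + 15) + s^3 + 7*s^2 - 17*s + 9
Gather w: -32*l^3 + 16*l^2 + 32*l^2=-32*l^3 + 48*l^2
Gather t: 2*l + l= 3*l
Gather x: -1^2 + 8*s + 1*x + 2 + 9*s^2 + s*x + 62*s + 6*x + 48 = 9*s^2 + 70*s + x*(s + 7) + 49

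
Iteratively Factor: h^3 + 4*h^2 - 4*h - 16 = (h + 2)*(h^2 + 2*h - 8) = (h - 2)*(h + 2)*(h + 4)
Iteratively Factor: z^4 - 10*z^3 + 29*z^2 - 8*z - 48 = (z - 4)*(z^3 - 6*z^2 + 5*z + 12) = (z - 4)*(z + 1)*(z^2 - 7*z + 12) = (z - 4)*(z - 3)*(z + 1)*(z - 4)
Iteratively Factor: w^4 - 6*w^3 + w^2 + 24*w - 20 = (w - 2)*(w^3 - 4*w^2 - 7*w + 10) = (w - 2)*(w - 1)*(w^2 - 3*w - 10) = (w - 2)*(w - 1)*(w + 2)*(w - 5)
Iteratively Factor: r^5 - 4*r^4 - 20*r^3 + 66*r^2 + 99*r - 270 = (r - 2)*(r^4 - 2*r^3 - 24*r^2 + 18*r + 135) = (r - 2)*(r + 3)*(r^3 - 5*r^2 - 9*r + 45) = (r - 2)*(r + 3)^2*(r^2 - 8*r + 15) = (r - 5)*(r - 2)*(r + 3)^2*(r - 3)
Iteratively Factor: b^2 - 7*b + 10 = (b - 2)*(b - 5)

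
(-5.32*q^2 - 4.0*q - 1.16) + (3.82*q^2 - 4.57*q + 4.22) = -1.5*q^2 - 8.57*q + 3.06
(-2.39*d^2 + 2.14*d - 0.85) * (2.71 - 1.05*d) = 2.5095*d^3 - 8.7239*d^2 + 6.6919*d - 2.3035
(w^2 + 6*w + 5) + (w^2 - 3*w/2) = 2*w^2 + 9*w/2 + 5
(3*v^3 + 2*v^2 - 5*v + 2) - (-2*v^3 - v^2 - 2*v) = 5*v^3 + 3*v^2 - 3*v + 2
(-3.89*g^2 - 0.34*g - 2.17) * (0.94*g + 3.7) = -3.6566*g^3 - 14.7126*g^2 - 3.2978*g - 8.029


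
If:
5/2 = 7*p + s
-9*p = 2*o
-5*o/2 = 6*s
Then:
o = -90/71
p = 20/71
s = 75/142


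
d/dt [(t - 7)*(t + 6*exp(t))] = t + (t - 7)*(6*exp(t) + 1) + 6*exp(t)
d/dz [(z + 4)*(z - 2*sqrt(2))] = 2*z - 2*sqrt(2) + 4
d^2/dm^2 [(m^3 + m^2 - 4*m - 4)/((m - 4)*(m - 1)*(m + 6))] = 4*(33*m^5 - 51*m^4 + 185*m^3 - 534*m^2 + 1308*m - 2264)/(m^9 + 3*m^8 - 75*m^7 - 83*m^6 + 2094*m^5 - 1644*m^4 - 19592*m^3 + 50400*m^2 - 44928*m + 13824)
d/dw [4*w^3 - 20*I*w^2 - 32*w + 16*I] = 12*w^2 - 40*I*w - 32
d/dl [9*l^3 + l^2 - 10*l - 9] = 27*l^2 + 2*l - 10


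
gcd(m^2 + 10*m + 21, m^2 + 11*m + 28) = m + 7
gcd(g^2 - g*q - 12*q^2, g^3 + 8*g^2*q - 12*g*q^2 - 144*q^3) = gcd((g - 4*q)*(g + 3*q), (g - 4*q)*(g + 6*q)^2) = -g + 4*q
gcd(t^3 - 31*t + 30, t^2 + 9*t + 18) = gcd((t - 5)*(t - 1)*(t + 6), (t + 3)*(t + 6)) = t + 6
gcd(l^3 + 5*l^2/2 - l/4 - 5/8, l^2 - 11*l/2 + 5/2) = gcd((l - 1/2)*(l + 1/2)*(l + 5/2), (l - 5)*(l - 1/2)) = l - 1/2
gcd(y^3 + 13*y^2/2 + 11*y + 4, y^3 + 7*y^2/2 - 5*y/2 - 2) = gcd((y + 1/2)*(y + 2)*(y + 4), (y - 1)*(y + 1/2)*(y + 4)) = y^2 + 9*y/2 + 2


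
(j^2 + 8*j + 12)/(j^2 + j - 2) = (j + 6)/(j - 1)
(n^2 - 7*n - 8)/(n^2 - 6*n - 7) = (n - 8)/(n - 7)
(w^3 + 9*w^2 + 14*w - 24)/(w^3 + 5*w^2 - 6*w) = (w + 4)/w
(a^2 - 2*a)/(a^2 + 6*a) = (a - 2)/(a + 6)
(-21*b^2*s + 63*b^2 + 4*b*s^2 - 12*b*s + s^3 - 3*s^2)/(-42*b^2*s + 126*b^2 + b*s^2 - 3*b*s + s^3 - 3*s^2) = (-3*b + s)/(-6*b + s)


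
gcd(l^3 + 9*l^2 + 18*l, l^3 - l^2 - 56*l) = l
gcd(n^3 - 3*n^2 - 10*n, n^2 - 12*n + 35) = n - 5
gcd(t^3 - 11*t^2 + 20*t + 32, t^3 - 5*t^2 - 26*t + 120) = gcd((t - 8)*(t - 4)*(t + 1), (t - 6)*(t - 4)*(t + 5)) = t - 4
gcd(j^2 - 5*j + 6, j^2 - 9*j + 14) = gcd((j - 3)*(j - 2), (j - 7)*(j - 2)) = j - 2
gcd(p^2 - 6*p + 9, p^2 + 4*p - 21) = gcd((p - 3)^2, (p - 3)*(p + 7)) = p - 3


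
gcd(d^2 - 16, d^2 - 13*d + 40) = 1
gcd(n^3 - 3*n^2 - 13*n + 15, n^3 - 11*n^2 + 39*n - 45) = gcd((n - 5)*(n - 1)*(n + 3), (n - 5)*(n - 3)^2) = n - 5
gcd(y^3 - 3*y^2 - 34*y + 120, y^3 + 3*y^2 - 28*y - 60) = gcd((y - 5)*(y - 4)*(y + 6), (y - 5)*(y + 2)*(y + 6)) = y^2 + y - 30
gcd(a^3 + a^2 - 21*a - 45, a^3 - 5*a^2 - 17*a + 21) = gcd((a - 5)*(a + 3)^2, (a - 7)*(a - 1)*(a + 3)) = a + 3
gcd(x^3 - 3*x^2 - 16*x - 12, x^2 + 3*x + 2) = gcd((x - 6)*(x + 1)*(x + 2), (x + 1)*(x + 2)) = x^2 + 3*x + 2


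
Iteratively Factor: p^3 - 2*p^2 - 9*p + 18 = (p - 3)*(p^2 + p - 6) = (p - 3)*(p + 3)*(p - 2)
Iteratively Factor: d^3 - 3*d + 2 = (d - 1)*(d^2 + d - 2) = (d - 1)^2*(d + 2)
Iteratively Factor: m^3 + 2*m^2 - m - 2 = (m - 1)*(m^2 + 3*m + 2) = (m - 1)*(m + 1)*(m + 2)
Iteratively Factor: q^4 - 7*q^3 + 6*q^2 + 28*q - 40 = (q + 2)*(q^3 - 9*q^2 + 24*q - 20) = (q - 5)*(q + 2)*(q^2 - 4*q + 4) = (q - 5)*(q - 2)*(q + 2)*(q - 2)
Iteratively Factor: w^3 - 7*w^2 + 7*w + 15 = (w - 5)*(w^2 - 2*w - 3) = (w - 5)*(w - 3)*(w + 1)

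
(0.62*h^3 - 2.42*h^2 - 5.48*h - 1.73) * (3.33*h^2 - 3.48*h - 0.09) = 2.0646*h^5 - 10.2162*h^4 - 9.8826*h^3 + 13.5273*h^2 + 6.5136*h + 0.1557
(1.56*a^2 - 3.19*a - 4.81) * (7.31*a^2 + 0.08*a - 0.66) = 11.4036*a^4 - 23.1941*a^3 - 36.4459*a^2 + 1.7206*a + 3.1746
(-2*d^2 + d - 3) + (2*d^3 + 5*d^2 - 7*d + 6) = 2*d^3 + 3*d^2 - 6*d + 3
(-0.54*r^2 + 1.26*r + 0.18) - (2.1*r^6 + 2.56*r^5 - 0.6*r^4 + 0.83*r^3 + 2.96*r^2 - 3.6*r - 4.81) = -2.1*r^6 - 2.56*r^5 + 0.6*r^4 - 0.83*r^3 - 3.5*r^2 + 4.86*r + 4.99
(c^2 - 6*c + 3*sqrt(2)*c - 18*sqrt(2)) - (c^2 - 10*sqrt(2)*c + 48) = -6*c + 13*sqrt(2)*c - 48 - 18*sqrt(2)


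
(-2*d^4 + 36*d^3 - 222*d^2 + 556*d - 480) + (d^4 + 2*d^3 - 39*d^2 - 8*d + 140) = -d^4 + 38*d^3 - 261*d^2 + 548*d - 340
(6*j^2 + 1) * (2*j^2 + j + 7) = 12*j^4 + 6*j^3 + 44*j^2 + j + 7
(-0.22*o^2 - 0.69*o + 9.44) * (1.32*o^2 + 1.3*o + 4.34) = -0.2904*o^4 - 1.1968*o^3 + 10.609*o^2 + 9.2774*o + 40.9696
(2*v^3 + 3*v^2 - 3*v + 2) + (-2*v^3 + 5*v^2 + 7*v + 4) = 8*v^2 + 4*v + 6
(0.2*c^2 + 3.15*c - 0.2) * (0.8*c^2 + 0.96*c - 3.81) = 0.16*c^4 + 2.712*c^3 + 2.102*c^2 - 12.1935*c + 0.762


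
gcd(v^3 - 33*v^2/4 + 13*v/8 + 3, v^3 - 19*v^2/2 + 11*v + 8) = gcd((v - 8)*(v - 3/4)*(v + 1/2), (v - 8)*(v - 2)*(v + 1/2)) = v^2 - 15*v/2 - 4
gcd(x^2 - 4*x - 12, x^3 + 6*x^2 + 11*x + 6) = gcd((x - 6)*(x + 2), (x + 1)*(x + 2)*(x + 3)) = x + 2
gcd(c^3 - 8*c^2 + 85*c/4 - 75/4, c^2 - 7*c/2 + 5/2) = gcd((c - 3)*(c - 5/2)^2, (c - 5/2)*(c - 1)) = c - 5/2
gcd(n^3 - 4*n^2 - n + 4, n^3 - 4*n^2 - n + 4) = n^3 - 4*n^2 - n + 4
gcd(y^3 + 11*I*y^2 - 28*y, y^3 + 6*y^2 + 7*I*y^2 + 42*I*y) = y^2 + 7*I*y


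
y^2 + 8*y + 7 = (y + 1)*(y + 7)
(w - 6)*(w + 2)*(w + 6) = w^3 + 2*w^2 - 36*w - 72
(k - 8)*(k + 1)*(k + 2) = k^3 - 5*k^2 - 22*k - 16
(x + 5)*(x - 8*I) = x^2 + 5*x - 8*I*x - 40*I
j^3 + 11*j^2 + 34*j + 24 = (j + 1)*(j + 4)*(j + 6)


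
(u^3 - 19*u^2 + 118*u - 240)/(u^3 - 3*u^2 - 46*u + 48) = (u^2 - 11*u + 30)/(u^2 + 5*u - 6)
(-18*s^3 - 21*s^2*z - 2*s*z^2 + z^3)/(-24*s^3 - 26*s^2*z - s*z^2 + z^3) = (3*s + z)/(4*s + z)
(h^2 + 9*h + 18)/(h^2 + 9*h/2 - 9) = 2*(h + 3)/(2*h - 3)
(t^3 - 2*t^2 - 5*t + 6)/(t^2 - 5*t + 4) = (t^2 - t - 6)/(t - 4)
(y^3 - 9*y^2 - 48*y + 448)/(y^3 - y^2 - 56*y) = (y - 8)/y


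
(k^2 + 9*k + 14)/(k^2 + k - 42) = (k + 2)/(k - 6)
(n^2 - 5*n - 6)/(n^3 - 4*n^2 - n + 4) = (n - 6)/(n^2 - 5*n + 4)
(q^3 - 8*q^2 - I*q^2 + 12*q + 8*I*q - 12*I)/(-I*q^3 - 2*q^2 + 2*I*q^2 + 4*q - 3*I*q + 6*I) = (I*q^2 + q*(1 - 6*I) - 6)/(q^2 - 2*I*q + 3)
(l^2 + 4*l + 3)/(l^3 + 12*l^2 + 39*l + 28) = (l + 3)/(l^2 + 11*l + 28)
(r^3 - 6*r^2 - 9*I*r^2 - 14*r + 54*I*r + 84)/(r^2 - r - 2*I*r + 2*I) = (r^2 - r*(6 + 7*I) + 42*I)/(r - 1)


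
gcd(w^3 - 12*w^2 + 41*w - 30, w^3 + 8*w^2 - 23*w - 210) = w - 5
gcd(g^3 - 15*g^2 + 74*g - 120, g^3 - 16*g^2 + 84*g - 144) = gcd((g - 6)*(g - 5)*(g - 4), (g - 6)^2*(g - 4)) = g^2 - 10*g + 24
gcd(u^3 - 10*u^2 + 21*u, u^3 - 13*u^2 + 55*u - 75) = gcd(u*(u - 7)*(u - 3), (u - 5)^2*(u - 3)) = u - 3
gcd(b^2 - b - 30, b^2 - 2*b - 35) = b + 5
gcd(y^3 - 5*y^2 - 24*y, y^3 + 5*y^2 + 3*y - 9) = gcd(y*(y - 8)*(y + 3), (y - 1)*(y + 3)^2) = y + 3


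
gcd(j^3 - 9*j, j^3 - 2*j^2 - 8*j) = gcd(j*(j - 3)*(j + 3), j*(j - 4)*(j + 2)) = j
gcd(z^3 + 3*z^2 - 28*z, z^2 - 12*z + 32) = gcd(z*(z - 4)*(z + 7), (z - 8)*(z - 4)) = z - 4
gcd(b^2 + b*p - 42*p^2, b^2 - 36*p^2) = -b + 6*p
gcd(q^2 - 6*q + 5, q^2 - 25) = q - 5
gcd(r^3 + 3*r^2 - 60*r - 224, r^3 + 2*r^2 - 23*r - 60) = r + 4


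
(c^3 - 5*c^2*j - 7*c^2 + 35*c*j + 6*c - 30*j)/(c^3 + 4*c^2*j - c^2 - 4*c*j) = (c^2 - 5*c*j - 6*c + 30*j)/(c*(c + 4*j))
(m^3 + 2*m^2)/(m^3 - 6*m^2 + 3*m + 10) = m^2*(m + 2)/(m^3 - 6*m^2 + 3*m + 10)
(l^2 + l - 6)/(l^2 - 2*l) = (l + 3)/l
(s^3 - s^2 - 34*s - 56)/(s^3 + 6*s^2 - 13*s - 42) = (s^2 - 3*s - 28)/(s^2 + 4*s - 21)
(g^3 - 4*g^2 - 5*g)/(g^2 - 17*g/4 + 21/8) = 8*g*(g^2 - 4*g - 5)/(8*g^2 - 34*g + 21)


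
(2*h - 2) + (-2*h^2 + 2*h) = -2*h^2 + 4*h - 2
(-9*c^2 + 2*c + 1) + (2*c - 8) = -9*c^2 + 4*c - 7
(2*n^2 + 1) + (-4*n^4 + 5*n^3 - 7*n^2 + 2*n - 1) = -4*n^4 + 5*n^3 - 5*n^2 + 2*n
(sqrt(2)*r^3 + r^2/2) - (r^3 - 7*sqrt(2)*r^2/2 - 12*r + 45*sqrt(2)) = -r^3 + sqrt(2)*r^3 + r^2/2 + 7*sqrt(2)*r^2/2 + 12*r - 45*sqrt(2)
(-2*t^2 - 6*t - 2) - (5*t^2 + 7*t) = -7*t^2 - 13*t - 2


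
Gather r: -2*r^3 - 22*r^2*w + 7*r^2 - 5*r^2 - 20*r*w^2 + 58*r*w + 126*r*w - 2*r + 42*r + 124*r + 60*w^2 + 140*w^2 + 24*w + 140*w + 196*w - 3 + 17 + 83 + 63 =-2*r^3 + r^2*(2 - 22*w) + r*(-20*w^2 + 184*w + 164) + 200*w^2 + 360*w + 160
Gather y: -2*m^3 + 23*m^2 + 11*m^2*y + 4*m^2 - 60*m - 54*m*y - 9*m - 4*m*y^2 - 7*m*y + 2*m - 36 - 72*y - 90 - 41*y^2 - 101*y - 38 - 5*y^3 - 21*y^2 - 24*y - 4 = -2*m^3 + 27*m^2 - 67*m - 5*y^3 + y^2*(-4*m - 62) + y*(11*m^2 - 61*m - 197) - 168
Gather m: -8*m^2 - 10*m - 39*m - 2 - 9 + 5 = -8*m^2 - 49*m - 6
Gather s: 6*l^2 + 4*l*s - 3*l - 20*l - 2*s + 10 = 6*l^2 - 23*l + s*(4*l - 2) + 10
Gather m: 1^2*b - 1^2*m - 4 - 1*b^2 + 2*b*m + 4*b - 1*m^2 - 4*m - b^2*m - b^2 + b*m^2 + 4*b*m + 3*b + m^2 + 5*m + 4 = -2*b^2 + b*m^2 + 8*b + m*(-b^2 + 6*b)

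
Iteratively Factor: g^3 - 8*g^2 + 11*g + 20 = (g - 5)*(g^2 - 3*g - 4) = (g - 5)*(g + 1)*(g - 4)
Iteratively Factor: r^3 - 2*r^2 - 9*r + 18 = (r - 3)*(r^2 + r - 6) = (r - 3)*(r - 2)*(r + 3)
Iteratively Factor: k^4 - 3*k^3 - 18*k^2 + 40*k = (k - 2)*(k^3 - k^2 - 20*k) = (k - 2)*(k + 4)*(k^2 - 5*k) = k*(k - 2)*(k + 4)*(k - 5)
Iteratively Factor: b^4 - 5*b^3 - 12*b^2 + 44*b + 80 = (b + 2)*(b^3 - 7*b^2 + 2*b + 40) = (b - 4)*(b + 2)*(b^2 - 3*b - 10) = (b - 4)*(b + 2)^2*(b - 5)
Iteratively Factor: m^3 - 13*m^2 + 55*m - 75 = (m - 5)*(m^2 - 8*m + 15) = (m - 5)^2*(m - 3)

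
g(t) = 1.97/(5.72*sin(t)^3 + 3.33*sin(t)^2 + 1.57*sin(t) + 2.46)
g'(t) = 1.97*(-17.16*sin(t)^2*cos(t) - 6.66*sin(t)*cos(t) - 1.57*cos(t))/(5.72*sin(t)^3 + 3.33*sin(t)^2 + 1.57*sin(t) + 2.46)^2 = (-13.1202*sin(t) + 16.9026*cos(2*t) - 19.9955)*cos(t)/(5.72*sin(t)^3 + 3.33*sin(t)^2 + 1.57*sin(t) + 2.46)^2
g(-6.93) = 1.34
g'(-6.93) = -2.75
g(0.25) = 0.63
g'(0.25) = -0.83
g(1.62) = 0.15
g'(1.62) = 0.01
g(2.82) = 0.57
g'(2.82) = 0.84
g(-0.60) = 1.23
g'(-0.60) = -2.07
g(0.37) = 0.53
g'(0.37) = -0.82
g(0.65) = 0.33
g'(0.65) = -0.54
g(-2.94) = 0.88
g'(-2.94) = 0.36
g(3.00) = 0.71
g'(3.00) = 0.73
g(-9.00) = 1.00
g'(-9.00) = 0.80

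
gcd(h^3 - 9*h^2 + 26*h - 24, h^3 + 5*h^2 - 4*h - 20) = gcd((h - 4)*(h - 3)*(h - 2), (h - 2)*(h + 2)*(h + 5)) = h - 2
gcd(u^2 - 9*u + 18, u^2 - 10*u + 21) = u - 3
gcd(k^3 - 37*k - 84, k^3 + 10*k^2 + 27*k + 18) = k + 3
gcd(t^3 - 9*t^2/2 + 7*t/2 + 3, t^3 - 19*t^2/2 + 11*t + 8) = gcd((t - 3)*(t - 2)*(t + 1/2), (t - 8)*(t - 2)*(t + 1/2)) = t^2 - 3*t/2 - 1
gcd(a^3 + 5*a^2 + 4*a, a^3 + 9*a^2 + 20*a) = a^2 + 4*a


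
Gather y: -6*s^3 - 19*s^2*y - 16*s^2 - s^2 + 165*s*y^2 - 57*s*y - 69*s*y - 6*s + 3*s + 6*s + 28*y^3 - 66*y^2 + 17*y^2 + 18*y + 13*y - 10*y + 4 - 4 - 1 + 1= -6*s^3 - 17*s^2 + 3*s + 28*y^3 + y^2*(165*s - 49) + y*(-19*s^2 - 126*s + 21)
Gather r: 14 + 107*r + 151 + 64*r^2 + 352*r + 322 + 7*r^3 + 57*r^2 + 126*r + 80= 7*r^3 + 121*r^2 + 585*r + 567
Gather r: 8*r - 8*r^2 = -8*r^2 + 8*r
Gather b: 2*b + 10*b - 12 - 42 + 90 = 12*b + 36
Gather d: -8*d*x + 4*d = d*(4 - 8*x)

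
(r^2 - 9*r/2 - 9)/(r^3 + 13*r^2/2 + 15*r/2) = (r - 6)/(r*(r + 5))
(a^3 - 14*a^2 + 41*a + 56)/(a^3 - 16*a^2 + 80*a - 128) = (a^2 - 6*a - 7)/(a^2 - 8*a + 16)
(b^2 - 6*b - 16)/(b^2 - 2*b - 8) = (b - 8)/(b - 4)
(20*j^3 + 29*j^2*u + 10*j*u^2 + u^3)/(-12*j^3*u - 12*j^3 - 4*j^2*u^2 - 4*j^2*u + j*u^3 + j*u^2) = (20*j^3 + 29*j^2*u + 10*j*u^2 + u^3)/(j*(-12*j^2*u - 12*j^2 - 4*j*u^2 - 4*j*u + u^3 + u^2))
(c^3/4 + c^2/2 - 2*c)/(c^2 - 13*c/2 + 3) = c*(c^2 + 2*c - 8)/(2*(2*c^2 - 13*c + 6))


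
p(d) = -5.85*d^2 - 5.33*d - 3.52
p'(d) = -11.7*d - 5.33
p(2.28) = -46.08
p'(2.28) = -32.01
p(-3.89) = -71.31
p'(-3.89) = 40.18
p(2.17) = -42.63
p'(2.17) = -30.72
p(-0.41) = -2.32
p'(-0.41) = -0.53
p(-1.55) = -9.31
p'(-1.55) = 12.80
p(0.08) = -3.98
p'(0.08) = -6.27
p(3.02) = -72.97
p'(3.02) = -40.66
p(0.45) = -7.10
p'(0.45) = -10.60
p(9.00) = -525.34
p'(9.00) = -110.63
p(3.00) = -72.16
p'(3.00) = -40.43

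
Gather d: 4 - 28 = -24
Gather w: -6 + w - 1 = w - 7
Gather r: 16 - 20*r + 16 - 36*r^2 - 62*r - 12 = -36*r^2 - 82*r + 20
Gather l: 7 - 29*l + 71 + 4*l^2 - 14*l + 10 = 4*l^2 - 43*l + 88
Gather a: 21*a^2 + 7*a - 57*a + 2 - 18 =21*a^2 - 50*a - 16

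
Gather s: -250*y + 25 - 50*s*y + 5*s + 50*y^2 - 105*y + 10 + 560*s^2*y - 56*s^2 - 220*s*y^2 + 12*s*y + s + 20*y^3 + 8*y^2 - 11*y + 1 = s^2*(560*y - 56) + s*(-220*y^2 - 38*y + 6) + 20*y^3 + 58*y^2 - 366*y + 36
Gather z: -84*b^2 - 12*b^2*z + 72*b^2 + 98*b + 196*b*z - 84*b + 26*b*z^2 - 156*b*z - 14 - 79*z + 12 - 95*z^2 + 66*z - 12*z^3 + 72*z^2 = -12*b^2 + 14*b - 12*z^3 + z^2*(26*b - 23) + z*(-12*b^2 + 40*b - 13) - 2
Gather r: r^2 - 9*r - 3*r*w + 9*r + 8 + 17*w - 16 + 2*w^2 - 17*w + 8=r^2 - 3*r*w + 2*w^2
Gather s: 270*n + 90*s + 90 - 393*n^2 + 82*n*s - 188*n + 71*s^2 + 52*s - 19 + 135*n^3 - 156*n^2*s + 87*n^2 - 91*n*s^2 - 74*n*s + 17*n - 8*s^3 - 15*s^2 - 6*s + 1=135*n^3 - 306*n^2 + 99*n - 8*s^3 + s^2*(56 - 91*n) + s*(-156*n^2 + 8*n + 136) + 72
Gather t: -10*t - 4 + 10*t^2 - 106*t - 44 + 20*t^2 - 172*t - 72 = 30*t^2 - 288*t - 120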